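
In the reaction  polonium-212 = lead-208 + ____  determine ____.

Conserve mass number: 212 = 208 + A, so A = 4.
Conserve atomic number: 84 = 82 + Z, so Z = 2.
A = 4 and Z = 2 is helium-4 — an alpha particle.

alpha particle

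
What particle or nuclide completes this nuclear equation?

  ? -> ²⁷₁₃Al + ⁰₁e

Conserve mass number: A = 27 + 0, so A = 27.
Conserve atomic number: Z = 13 + 1, so Z = 14.
Z = 14 is silicon, so the species is ²⁷₁₄Si.

Si-27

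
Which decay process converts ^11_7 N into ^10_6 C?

ΔA = 10 − 11 = -1; ΔZ = 6 − 7 = -1.
A drops by 1 and Z drops by 1 — a proton was emitted.

proton emission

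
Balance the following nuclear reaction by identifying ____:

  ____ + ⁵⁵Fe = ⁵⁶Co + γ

Conserve mass number: A + 55 = 56 + 0, so A = 1.
Conserve atomic number: Z + 26 = 27 + 0, so Z = 1.
A = 1 and Z = 1 is ¹H — a proton.

proton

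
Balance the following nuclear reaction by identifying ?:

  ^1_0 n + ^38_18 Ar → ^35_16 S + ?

alpha particle

Conserve mass number: 1 + 38 = 35 + A, so A = 4.
Conserve atomic number: 0 + 18 = 16 + Z, so Z = 2.
A = 4 and Z = 2 is ^4_2 He — an alpha particle.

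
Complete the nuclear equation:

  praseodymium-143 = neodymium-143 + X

Conserve mass number: 143 = 143 + A, so A = 0.
Conserve atomic number: 59 = 60 + Z, so Z = -1.
A = 0 and Z = -1 is e⁻ — a beta-minus particle.

beta-minus particle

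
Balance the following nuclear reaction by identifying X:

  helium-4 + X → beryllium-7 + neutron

alpha particle

Conserve mass number: 4 + A = 7 + 1, so A = 4.
Conserve atomic number: 2 + Z = 4 + 0, so Z = 2.
A = 4 and Z = 2 is helium-4 — an alpha particle.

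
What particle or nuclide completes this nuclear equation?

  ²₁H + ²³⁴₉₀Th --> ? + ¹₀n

Pa-235

Conserve mass number: 2 + 234 = A + 1, so A = 235.
Conserve atomic number: 1 + 90 = Z + 0, so Z = 91.
Z = 91 is protactinium, so the species is ²³⁵₉₁Pa.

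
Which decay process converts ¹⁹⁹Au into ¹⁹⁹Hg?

ΔA = 199 − 199 = 0; ΔZ = 80 − 79 = +1.
A is unchanged and Z rises by 1 — a neutron has become a proton (β⁻ decay).

beta-minus decay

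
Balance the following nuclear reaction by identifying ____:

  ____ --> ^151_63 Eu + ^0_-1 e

Sm-151

Conserve mass number: A = 151 + 0, so A = 151.
Conserve atomic number: Z = 63 − 1, so Z = 62.
Z = 62 is samarium, so the species is ^151_62 Sm.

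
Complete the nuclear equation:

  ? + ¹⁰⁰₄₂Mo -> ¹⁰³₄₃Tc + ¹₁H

alpha particle

Conserve mass number: A + 100 = 103 + 1, so A = 4.
Conserve atomic number: Z + 42 = 43 + 1, so Z = 2.
A = 4 and Z = 2 is ⁴₂He — an alpha particle.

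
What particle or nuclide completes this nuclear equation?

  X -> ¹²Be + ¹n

Be-13

Conserve mass number: A = 12 + 1, so A = 13.
Conserve atomic number: Z = 4 + 0, so Z = 4.
Z = 4 is beryllium, so the species is ¹³Be.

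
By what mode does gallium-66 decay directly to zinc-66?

ΔA = 66 − 66 = 0; ΔZ = 30 − 31 = -1.
A is unchanged and Z drops by 1 — a proton has become a neutron (β⁺ emission or electron capture).

beta-plus decay or electron capture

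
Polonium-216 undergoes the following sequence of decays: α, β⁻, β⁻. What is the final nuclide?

Po-212

Start: (A, Z) = (216, 84).
After α: (212, 82).
After β⁻: (212, 83).
After β⁻: (212, 84).
Z = 84 is polonium.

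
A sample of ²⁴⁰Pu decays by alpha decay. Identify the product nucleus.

U-236

Alpha decay: mass number changes by -4, atomic number by -2.
A: 240 − 4 = 236; Z: 94 − 2 = 92.
Z = 92 is uranium, so the daughter is ²³⁶U.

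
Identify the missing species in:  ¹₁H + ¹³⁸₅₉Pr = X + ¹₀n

Nd-138

Conserve mass number: 1 + 138 = A + 1, so A = 138.
Conserve atomic number: 1 + 59 = Z + 0, so Z = 60.
Z = 60 is neodymium, so the species is ¹³⁸₆₀Nd.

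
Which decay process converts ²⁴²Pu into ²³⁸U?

alpha decay

ΔA = 238 − 242 = -4; ΔZ = 92 − 94 = -2.
A drops by 4 and Z drops by 2 — the signature of alpha emission.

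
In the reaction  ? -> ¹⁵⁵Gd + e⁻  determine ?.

Eu-155

Conserve mass number: A = 155 + 0, so A = 155.
Conserve atomic number: Z = 64 − 1, so Z = 63.
Z = 63 is europium, so the species is ¹⁵⁵Eu.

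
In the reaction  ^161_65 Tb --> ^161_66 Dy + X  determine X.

Conserve mass number: 161 = 161 + A, so A = 0.
Conserve atomic number: 65 = 66 + Z, so Z = -1.
A = 0 and Z = -1 is ^0_-1 e — a beta-minus particle.

beta-minus particle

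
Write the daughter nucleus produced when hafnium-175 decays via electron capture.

Lu-175

Electron capture: mass number changes by +0, atomic number by -1.
A: 175 = 175; Z: 72 − 1 = 71.
Z = 71 is lutetium, so the daughter is lutetium-175.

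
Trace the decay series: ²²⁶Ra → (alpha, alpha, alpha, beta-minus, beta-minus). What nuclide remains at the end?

Po-214

Start: (A, Z) = (226, 88).
After α: (222, 86).
After α: (218, 84).
After α: (214, 82).
After β⁻: (214, 83).
After β⁻: (214, 84).
Z = 84 is polonium.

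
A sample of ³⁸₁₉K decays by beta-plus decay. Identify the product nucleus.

Beta-plus decay: mass number changes by +0, atomic number by -1.
A: 38 = 38; Z: 19 − 1 = 18.
Z = 18 is argon, so the daughter is ³⁸₁₈Ar.

Ar-38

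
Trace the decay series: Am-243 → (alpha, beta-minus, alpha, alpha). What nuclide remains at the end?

Start: (A, Z) = (243, 95).
After α: (239, 93).
After β⁻: (239, 94).
After α: (235, 92).
After α: (231, 90).
Z = 90 is thorium.

Th-231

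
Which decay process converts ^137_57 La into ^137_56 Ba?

beta-plus decay or electron capture

ΔA = 137 − 137 = 0; ΔZ = 56 − 57 = -1.
A is unchanged and Z drops by 1 — a proton has become a neutron (β⁺ emission or electron capture).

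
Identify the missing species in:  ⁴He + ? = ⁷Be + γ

Conserve mass number: 4 + A = 7 + 0, so A = 3.
Conserve atomic number: 2 + Z = 4 + 0, so Z = 2.
Z = 2 is helium, so the species is ³He.

He-3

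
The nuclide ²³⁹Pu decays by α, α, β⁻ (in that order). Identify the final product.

Start: (A, Z) = (239, 94).
After α: (235, 92).
After α: (231, 90).
After β⁻: (231, 91).
Z = 91 is protactinium.

Pa-231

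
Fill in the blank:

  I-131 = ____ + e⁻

Conserve mass number: 131 = A + 0, so A = 131.
Conserve atomic number: 53 = Z − 1, so Z = 54.
Z = 54 is xenon, so the species is Xe-131.

Xe-131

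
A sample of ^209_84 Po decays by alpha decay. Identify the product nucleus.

Alpha decay: mass number changes by -4, atomic number by -2.
A: 209 − 4 = 205; Z: 84 − 2 = 82.
Z = 82 is lead, so the daughter is ^205_82 Pb.

Pb-205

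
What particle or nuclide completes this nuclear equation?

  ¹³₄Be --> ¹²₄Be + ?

Conserve mass number: 13 = 12 + A, so A = 1.
Conserve atomic number: 4 = 4 + Z, so Z = 0.
A = 1 and Z = 0 is ¹₀n — a neutron.

neutron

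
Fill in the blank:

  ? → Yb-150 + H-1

Lu-151

Conserve mass number: A = 150 + 1, so A = 151.
Conserve atomic number: Z = 70 + 1, so Z = 71.
Z = 71 is lutetium, so the species is Lu-151.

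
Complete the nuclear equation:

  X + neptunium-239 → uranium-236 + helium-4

proton

Conserve mass number: A + 239 = 236 + 4, so A = 1.
Conserve atomic number: Z + 93 = 92 + 2, so Z = 1.
A = 1 and Z = 1 is hydrogen-1 — a proton.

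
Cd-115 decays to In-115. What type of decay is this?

ΔA = 115 − 115 = 0; ΔZ = 49 − 48 = +1.
A is unchanged and Z rises by 1 — a neutron has become a proton (β⁻ decay).

beta-minus decay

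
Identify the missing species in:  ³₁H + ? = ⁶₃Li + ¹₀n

Conserve mass number: 3 + A = 6 + 1, so A = 4.
Conserve atomic number: 1 + Z = 3 + 0, so Z = 2.
A = 4 and Z = 2 is ⁴₂He — an alpha particle.

alpha particle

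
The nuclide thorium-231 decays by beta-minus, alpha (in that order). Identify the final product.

Ac-227

Start: (A, Z) = (231, 90).
After β⁻: (231, 91).
After α: (227, 89).
Z = 89 is actinium.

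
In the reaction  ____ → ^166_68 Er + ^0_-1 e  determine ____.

Conserve mass number: A = 166 + 0, so A = 166.
Conserve atomic number: Z = 68 − 1, so Z = 67.
Z = 67 is holmium, so the species is ^166_67 Ho.

Ho-166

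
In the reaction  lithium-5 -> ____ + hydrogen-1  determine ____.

He-4

Conserve mass number: 5 = A + 1, so A = 4.
Conserve atomic number: 3 = Z + 1, so Z = 2.
A = 4 and Z = 2 is helium-4 — an alpha particle.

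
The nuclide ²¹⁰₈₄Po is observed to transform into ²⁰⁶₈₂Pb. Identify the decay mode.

alpha decay

ΔA = 206 − 210 = -4; ΔZ = 82 − 84 = -2.
A drops by 4 and Z drops by 2 — the signature of alpha emission.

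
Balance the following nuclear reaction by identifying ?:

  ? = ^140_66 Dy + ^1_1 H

Conserve mass number: A = 140 + 1, so A = 141.
Conserve atomic number: Z = 66 + 1, so Z = 67.
Z = 67 is holmium, so the species is ^141_67 Ho.

Ho-141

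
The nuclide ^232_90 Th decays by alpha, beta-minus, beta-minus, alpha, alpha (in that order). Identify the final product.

Rn-220

Start: (A, Z) = (232, 90).
After α: (228, 88).
After β⁻: (228, 89).
After β⁻: (228, 90).
After α: (224, 88).
After α: (220, 86).
Z = 86 is radon.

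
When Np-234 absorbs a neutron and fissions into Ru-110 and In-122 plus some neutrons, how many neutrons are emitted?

Conserve mass number: 235 = 110 + 122 + k, so k = 235 − 232 = 3.
Check atomic number: 93 = 44 + 49 + 0 = 93. ✓

3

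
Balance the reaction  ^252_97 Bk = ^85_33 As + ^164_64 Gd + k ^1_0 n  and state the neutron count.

Conserve mass number: 252 = 85 + 164 + k, so k = 252 − 249 = 3.
Check atomic number: 97 = 33 + 64 + 0 = 97. ✓

3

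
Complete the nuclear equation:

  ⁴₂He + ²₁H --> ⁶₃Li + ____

gamma ray

Conserve mass number: 4 + 2 = 6 + A, so A = 0.
Conserve atomic number: 2 + 1 = 3 + Z, so Z = 0.
A = 0 and Z = 0 is ⁰₀γ — a gamma ray.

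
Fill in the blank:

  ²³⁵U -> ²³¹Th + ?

Conserve mass number: 235 = 231 + A, so A = 4.
Conserve atomic number: 92 = 90 + Z, so Z = 2.
A = 4 and Z = 2 is ⁴He — an alpha particle.

alpha particle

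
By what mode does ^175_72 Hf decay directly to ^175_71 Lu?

beta-plus decay or electron capture

ΔA = 175 − 175 = 0; ΔZ = 71 − 72 = -1.
A is unchanged and Z drops by 1 — a proton has become a neutron (β⁺ emission or electron capture).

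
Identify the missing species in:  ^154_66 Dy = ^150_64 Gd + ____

Conserve mass number: 154 = 150 + A, so A = 4.
Conserve atomic number: 66 = 64 + Z, so Z = 2.
A = 4 and Z = 2 is ^4_2 He — an alpha particle.

alpha particle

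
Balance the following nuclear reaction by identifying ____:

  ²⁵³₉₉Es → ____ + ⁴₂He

Conserve mass number: 253 = A + 4, so A = 249.
Conserve atomic number: 99 = Z + 2, so Z = 97.
Z = 97 is berkelium, so the species is ²⁴⁹₉₇Bk.

Bk-249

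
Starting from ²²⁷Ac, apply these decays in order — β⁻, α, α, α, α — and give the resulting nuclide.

Pb-211

Start: (A, Z) = (227, 89).
After β⁻: (227, 90).
After α: (223, 88).
After α: (219, 86).
After α: (215, 84).
After α: (211, 82).
Z = 82 is lead.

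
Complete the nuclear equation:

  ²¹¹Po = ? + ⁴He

Conserve mass number: 211 = A + 4, so A = 207.
Conserve atomic number: 84 = Z + 2, so Z = 82.
Z = 82 is lead, so the species is ²⁰⁷Pb.

Pb-207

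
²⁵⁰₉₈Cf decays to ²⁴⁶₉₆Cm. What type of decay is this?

alpha decay

ΔA = 246 − 250 = -4; ΔZ = 96 − 98 = -2.
A drops by 4 and Z drops by 2 — the signature of alpha emission.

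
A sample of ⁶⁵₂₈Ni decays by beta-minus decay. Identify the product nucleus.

Beta-minus decay: mass number changes by +0, atomic number by +1.
A: 65 = 65; Z: 28 + 1 = 29.
Z = 29 is copper, so the daughter is ⁶⁵₂₉Cu.

Cu-65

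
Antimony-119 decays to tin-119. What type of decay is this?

ΔA = 119 − 119 = 0; ΔZ = 50 − 51 = -1.
A is unchanged and Z drops by 1 — a proton has become a neutron (β⁺ emission or electron capture).

beta-plus decay or electron capture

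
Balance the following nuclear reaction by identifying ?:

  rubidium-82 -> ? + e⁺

Conserve mass number: 82 = A + 0, so A = 82.
Conserve atomic number: 37 = Z + 1, so Z = 36.
Z = 36 is krypton, so the species is krypton-82.

Kr-82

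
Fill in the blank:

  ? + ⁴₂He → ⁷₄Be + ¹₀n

alpha particle

Conserve mass number: A + 4 = 7 + 1, so A = 4.
Conserve atomic number: Z + 2 = 4 + 0, so Z = 2.
A = 4 and Z = 2 is ⁴₂He — an alpha particle.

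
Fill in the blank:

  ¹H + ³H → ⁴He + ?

Conserve mass number: 1 + 3 = 4 + A, so A = 0.
Conserve atomic number: 1 + 1 = 2 + Z, so Z = 0.
A = 0 and Z = 0 is γ — a gamma ray.

gamma ray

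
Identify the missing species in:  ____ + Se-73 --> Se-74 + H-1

Conserve mass number: A + 73 = 74 + 1, so A = 2.
Conserve atomic number: Z + 34 = 34 + 1, so Z = 1.
A = 2 and Z = 1 is H-2 — a deuteron.

deuteron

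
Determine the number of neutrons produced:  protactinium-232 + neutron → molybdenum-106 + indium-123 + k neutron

4

Conserve mass number: 233 = 106 + 123 + k, so k = 233 − 229 = 4.
Check atomic number: 91 = 42 + 49 + 0 = 91. ✓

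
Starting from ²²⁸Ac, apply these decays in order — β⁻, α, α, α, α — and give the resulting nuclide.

Start: (A, Z) = (228, 89).
After β⁻: (228, 90).
After α: (224, 88).
After α: (220, 86).
After α: (216, 84).
After α: (212, 82).
Z = 82 is lead.

Pb-212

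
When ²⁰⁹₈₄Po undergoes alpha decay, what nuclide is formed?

Alpha decay: mass number changes by -4, atomic number by -2.
A: 209 − 4 = 205; Z: 84 − 2 = 82.
Z = 82 is lead, so the daughter is ²⁰⁵₈₂Pb.

Pb-205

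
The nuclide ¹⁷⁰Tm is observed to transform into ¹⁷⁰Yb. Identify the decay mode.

beta-minus decay

ΔA = 170 − 170 = 0; ΔZ = 70 − 69 = +1.
A is unchanged and Z rises by 1 — a neutron has become a proton (β⁻ decay).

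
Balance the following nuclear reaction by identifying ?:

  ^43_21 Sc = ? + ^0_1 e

Conserve mass number: 43 = A + 0, so A = 43.
Conserve atomic number: 21 = Z + 1, so Z = 20.
Z = 20 is calcium, so the species is ^43_20 Ca.

Ca-43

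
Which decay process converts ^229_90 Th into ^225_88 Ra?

ΔA = 225 − 229 = -4; ΔZ = 88 − 90 = -2.
A drops by 4 and Z drops by 2 — the signature of alpha emission.

alpha decay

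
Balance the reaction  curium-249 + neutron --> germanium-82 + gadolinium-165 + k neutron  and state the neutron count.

Conserve mass number: 250 = 82 + 165 + k, so k = 250 − 247 = 3.
Check atomic number: 96 = 32 + 64 + 0 = 96. ✓

3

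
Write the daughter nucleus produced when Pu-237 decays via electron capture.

Electron capture: mass number changes by +0, atomic number by -1.
A: 237 = 237; Z: 94 − 1 = 93.
Z = 93 is neptunium, so the daughter is Np-237.

Np-237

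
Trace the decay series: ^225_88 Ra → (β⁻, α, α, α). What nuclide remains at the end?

Start: (A, Z) = (225, 88).
After β⁻: (225, 89).
After α: (221, 87).
After α: (217, 85).
After α: (213, 83).
Z = 83 is bismuth.

Bi-213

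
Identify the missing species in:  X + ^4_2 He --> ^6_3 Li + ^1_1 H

Conserve mass number: A + 4 = 6 + 1, so A = 3.
Conserve atomic number: Z + 2 = 3 + 1, so Z = 2.
Z = 2 is helium, so the species is ^3_2 He.

He-3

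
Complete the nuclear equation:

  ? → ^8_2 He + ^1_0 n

He-9

Conserve mass number: A = 8 + 1, so A = 9.
Conserve atomic number: Z = 2 + 0, so Z = 2.
Z = 2 is helium, so the species is ^9_2 He.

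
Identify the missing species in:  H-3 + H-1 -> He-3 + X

Conserve mass number: 3 + 1 = 3 + A, so A = 1.
Conserve atomic number: 1 + 1 = 2 + Z, so Z = 0.
A = 1 and Z = 0 is n — a neutron.

neutron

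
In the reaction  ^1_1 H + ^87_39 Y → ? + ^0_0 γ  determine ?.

Zr-88

Conserve mass number: 1 + 87 = A + 0, so A = 88.
Conserve atomic number: 1 + 39 = Z + 0, so Z = 40.
Z = 40 is zirconium, so the species is ^88_40 Zr.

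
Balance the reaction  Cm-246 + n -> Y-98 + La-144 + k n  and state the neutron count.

5

Conserve mass number: 247 = 98 + 144 + k, so k = 247 − 242 = 5.
Check atomic number: 96 = 39 + 57 + 0 = 96. ✓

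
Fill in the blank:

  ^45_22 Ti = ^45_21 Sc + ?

positron

Conserve mass number: 45 = 45 + A, so A = 0.
Conserve atomic number: 22 = 21 + Z, so Z = 1.
A = 0 and Z = 1 is ^0_1 e — a positron.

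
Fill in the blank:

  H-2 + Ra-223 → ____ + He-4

Fr-221

Conserve mass number: 2 + 223 = A + 4, so A = 221.
Conserve atomic number: 1 + 88 = Z + 2, so Z = 87.
Z = 87 is francium, so the species is Fr-221.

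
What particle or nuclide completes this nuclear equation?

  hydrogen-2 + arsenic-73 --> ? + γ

Conserve mass number: 2 + 73 = A + 0, so A = 75.
Conserve atomic number: 1 + 33 = Z + 0, so Z = 34.
Z = 34 is selenium, so the species is selenium-75.

Se-75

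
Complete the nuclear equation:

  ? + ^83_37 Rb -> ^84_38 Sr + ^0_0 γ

Conserve mass number: A + 83 = 84 + 0, so A = 1.
Conserve atomic number: Z + 37 = 38 + 0, so Z = 1.
A = 1 and Z = 1 is ^1_1 H — a proton.

proton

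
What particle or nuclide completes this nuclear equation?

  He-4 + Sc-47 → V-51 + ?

Conserve mass number: 4 + 47 = 51 + A, so A = 0.
Conserve atomic number: 2 + 21 = 23 + Z, so Z = 0.
A = 0 and Z = 0 is γ — a gamma ray.

gamma ray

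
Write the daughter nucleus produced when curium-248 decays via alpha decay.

Pu-244

Alpha decay: mass number changes by -4, atomic number by -2.
A: 248 − 4 = 244; Z: 96 − 2 = 94.
Z = 94 is plutonium, so the daughter is plutonium-244.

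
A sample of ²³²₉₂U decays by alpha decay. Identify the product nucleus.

Alpha decay: mass number changes by -4, atomic number by -2.
A: 232 − 4 = 228; Z: 92 − 2 = 90.
Z = 90 is thorium, so the daughter is ²²⁸₉₀Th.

Th-228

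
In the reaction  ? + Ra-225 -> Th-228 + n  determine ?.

alpha particle

Conserve mass number: A + 225 = 228 + 1, so A = 4.
Conserve atomic number: Z + 88 = 90 + 0, so Z = 2.
A = 4 and Z = 2 is He-4 — an alpha particle.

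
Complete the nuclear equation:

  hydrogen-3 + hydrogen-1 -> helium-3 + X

Conserve mass number: 3 + 1 = 3 + A, so A = 1.
Conserve atomic number: 1 + 1 = 2 + Z, so Z = 0.
A = 1 and Z = 0 is neutron — a neutron.

neutron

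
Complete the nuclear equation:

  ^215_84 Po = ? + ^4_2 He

Pb-211

Conserve mass number: 215 = A + 4, so A = 211.
Conserve atomic number: 84 = Z + 2, so Z = 82.
Z = 82 is lead, so the species is ^211_82 Pb.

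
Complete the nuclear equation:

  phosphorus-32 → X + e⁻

Conserve mass number: 32 = A + 0, so A = 32.
Conserve atomic number: 15 = Z − 1, so Z = 16.
Z = 16 is sulfur, so the species is sulfur-32.

S-32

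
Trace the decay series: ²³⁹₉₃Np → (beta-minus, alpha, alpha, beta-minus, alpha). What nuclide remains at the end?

Start: (A, Z) = (239, 93).
After β⁻: (239, 94).
After α: (235, 92).
After α: (231, 90).
After β⁻: (231, 91).
After α: (227, 89).
Z = 89 is actinium.

Ac-227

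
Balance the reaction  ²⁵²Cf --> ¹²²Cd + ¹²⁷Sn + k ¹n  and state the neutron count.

Conserve mass number: 252 = 122 + 127 + k, so k = 252 − 249 = 3.
Check atomic number: 98 = 48 + 50 + 0 = 98. ✓

3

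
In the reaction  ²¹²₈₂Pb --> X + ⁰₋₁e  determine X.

Conserve mass number: 212 = A + 0, so A = 212.
Conserve atomic number: 82 = Z − 1, so Z = 83.
Z = 83 is bismuth, so the species is ²¹²₈₃Bi.

Bi-212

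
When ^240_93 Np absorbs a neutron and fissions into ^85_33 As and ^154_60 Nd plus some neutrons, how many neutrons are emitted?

Conserve mass number: 241 = 85 + 154 + k, so k = 241 − 239 = 2.
Check atomic number: 93 = 33 + 60 + 0 = 93. ✓

2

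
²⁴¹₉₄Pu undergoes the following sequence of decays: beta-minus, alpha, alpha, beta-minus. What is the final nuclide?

Start: (A, Z) = (241, 94).
After β⁻: (241, 95).
After α: (237, 93).
After α: (233, 91).
After β⁻: (233, 92).
Z = 92 is uranium.

U-233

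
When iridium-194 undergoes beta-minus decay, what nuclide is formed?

Beta-minus decay: mass number changes by +0, atomic number by +1.
A: 194 = 194; Z: 77 + 1 = 78.
Z = 78 is platinum, so the daughter is platinum-194.

Pt-194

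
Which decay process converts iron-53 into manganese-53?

beta-plus decay or electron capture

ΔA = 53 − 53 = 0; ΔZ = 25 − 26 = -1.
A is unchanged and Z drops by 1 — a proton has become a neutron (β⁺ emission or electron capture).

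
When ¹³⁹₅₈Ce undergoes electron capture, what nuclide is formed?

La-139

Electron capture: mass number changes by +0, atomic number by -1.
A: 139 = 139; Z: 58 − 1 = 57.
Z = 57 is lanthanum, so the daughter is ¹³⁹₅₇La.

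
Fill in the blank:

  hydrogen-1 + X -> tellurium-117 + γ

Conserve mass number: 1 + A = 117 + 0, so A = 116.
Conserve atomic number: 1 + Z = 52 + 0, so Z = 51.
Z = 51 is antimony, so the species is antimony-116.

Sb-116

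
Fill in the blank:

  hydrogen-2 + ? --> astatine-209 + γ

Conserve mass number: 2 + A = 209 + 0, so A = 207.
Conserve atomic number: 1 + Z = 85 + 0, so Z = 84.
Z = 84 is polonium, so the species is polonium-207.

Po-207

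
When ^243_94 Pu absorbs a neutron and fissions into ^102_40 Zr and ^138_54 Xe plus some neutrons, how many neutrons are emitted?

Conserve mass number: 244 = 102 + 138 + k, so k = 244 − 240 = 4.
Check atomic number: 94 = 40 + 54 + 0 = 94. ✓

4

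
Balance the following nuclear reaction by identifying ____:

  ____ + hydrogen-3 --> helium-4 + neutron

Conserve mass number: A + 3 = 4 + 1, so A = 2.
Conserve atomic number: Z + 1 = 2 + 0, so Z = 1.
A = 2 and Z = 1 is hydrogen-2 — a deuteron.

deuteron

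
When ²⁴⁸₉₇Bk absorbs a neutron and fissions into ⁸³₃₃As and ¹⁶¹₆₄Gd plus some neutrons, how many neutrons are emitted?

Conserve mass number: 249 = 83 + 161 + k, so k = 249 − 244 = 5.
Check atomic number: 97 = 33 + 64 + 0 = 97. ✓

5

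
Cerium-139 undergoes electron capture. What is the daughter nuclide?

Electron capture: mass number changes by +0, atomic number by -1.
A: 139 = 139; Z: 58 − 1 = 57.
Z = 57 is lanthanum, so the daughter is lanthanum-139.

La-139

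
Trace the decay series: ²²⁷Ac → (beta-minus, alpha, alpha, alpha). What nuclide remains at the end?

Start: (A, Z) = (227, 89).
After β⁻: (227, 90).
After α: (223, 88).
After α: (219, 86).
After α: (215, 84).
Z = 84 is polonium.

Po-215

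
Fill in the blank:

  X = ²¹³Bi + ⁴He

At-217

Conserve mass number: A = 213 + 4, so A = 217.
Conserve atomic number: Z = 83 + 2, so Z = 85.
Z = 85 is astatine, so the species is ²¹⁷At.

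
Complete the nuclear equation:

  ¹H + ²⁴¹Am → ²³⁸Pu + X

Conserve mass number: 1 + 241 = 238 + A, so A = 4.
Conserve atomic number: 1 + 95 = 94 + Z, so Z = 2.
A = 4 and Z = 2 is ⁴He — an alpha particle.

alpha particle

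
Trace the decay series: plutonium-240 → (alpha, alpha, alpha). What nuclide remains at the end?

Start: (A, Z) = (240, 94).
After α: (236, 92).
After α: (232, 90).
After α: (228, 88).
Z = 88 is radium.

Ra-228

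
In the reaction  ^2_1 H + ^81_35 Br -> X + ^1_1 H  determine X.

Br-82

Conserve mass number: 2 + 81 = A + 1, so A = 82.
Conserve atomic number: 1 + 35 = Z + 1, so Z = 35.
Z = 35 is bromine, so the species is ^82_35 Br.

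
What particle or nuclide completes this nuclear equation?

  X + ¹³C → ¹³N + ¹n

proton

Conserve mass number: A + 13 = 13 + 1, so A = 1.
Conserve atomic number: Z + 6 = 7 + 0, so Z = 1.
A = 1 and Z = 1 is ¹H — a proton.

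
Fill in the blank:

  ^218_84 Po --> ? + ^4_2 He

Pb-214

Conserve mass number: 218 = A + 4, so A = 214.
Conserve atomic number: 84 = Z + 2, so Z = 82.
Z = 82 is lead, so the species is ^214_82 Pb.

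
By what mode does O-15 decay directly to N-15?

ΔA = 15 − 15 = 0; ΔZ = 7 − 8 = -1.
A is unchanged and Z drops by 1 — a proton has become a neutron (β⁺ emission or electron capture).

beta-plus decay or electron capture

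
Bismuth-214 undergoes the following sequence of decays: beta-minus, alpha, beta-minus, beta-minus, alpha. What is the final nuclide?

Start: (A, Z) = (214, 83).
After β⁻: (214, 84).
After α: (210, 82).
After β⁻: (210, 83).
After β⁻: (210, 84).
After α: (206, 82).
Z = 82 is lead.

Pb-206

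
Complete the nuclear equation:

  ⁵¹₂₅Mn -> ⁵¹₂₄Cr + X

positron

Conserve mass number: 51 = 51 + A, so A = 0.
Conserve atomic number: 25 = 24 + Z, so Z = 1.
A = 0 and Z = 1 is ⁰₁e — a positron.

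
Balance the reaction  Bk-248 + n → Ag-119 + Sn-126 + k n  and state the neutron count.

4

Conserve mass number: 249 = 119 + 126 + k, so k = 249 − 245 = 4.
Check atomic number: 97 = 47 + 50 + 0 = 97. ✓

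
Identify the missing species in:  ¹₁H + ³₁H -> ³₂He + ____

Conserve mass number: 1 + 3 = 3 + A, so A = 1.
Conserve atomic number: 1 + 1 = 2 + Z, so Z = 0.
A = 1 and Z = 0 is ¹₀n — a neutron.

neutron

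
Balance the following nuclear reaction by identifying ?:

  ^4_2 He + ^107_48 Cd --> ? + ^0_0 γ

Conserve mass number: 4 + 107 = A + 0, so A = 111.
Conserve atomic number: 2 + 48 = Z + 0, so Z = 50.
Z = 50 is tin, so the species is ^111_50 Sn.

Sn-111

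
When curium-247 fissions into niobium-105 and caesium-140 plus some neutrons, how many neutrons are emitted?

2

Conserve mass number: 247 = 105 + 140 + k, so k = 247 − 245 = 2.
Check atomic number: 96 = 41 + 55 + 0 = 96. ✓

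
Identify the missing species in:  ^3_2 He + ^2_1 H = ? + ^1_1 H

He-4

Conserve mass number: 3 + 2 = A + 1, so A = 4.
Conserve atomic number: 2 + 1 = Z + 1, so Z = 2.
A = 4 and Z = 2 is ^4_2 He — an alpha particle.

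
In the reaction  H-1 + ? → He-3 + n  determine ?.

triton

Conserve mass number: 1 + A = 3 + 1, so A = 3.
Conserve atomic number: 1 + Z = 2 + 0, so Z = 1.
A = 3 and Z = 1 is H-3 — a triton.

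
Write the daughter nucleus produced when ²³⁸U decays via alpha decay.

Alpha decay: mass number changes by -4, atomic number by -2.
A: 238 − 4 = 234; Z: 92 − 2 = 90.
Z = 90 is thorium, so the daughter is ²³⁴Th.

Th-234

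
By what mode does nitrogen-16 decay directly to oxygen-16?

beta-minus decay

ΔA = 16 − 16 = 0; ΔZ = 8 − 7 = +1.
A is unchanged and Z rises by 1 — a neutron has become a proton (β⁻ decay).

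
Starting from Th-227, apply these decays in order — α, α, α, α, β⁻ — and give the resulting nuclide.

Bi-211

Start: (A, Z) = (227, 90).
After α: (223, 88).
After α: (219, 86).
After α: (215, 84).
After α: (211, 82).
After β⁻: (211, 83).
Z = 83 is bismuth.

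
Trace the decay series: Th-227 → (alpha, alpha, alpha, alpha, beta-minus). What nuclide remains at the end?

Bi-211

Start: (A, Z) = (227, 90).
After α: (223, 88).
After α: (219, 86).
After α: (215, 84).
After α: (211, 82).
After β⁻: (211, 83).
Z = 83 is bismuth.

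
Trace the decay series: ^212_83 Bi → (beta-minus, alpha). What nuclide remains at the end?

Pb-208

Start: (A, Z) = (212, 83).
After β⁻: (212, 84).
After α: (208, 82).
Z = 82 is lead.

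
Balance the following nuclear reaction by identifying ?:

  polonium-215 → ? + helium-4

Pb-211

Conserve mass number: 215 = A + 4, so A = 211.
Conserve atomic number: 84 = Z + 2, so Z = 82.
Z = 82 is lead, so the species is lead-211.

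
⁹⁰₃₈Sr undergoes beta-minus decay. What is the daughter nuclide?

Beta-minus decay: mass number changes by +0, atomic number by +1.
A: 90 = 90; Z: 38 + 1 = 39.
Z = 39 is yttrium, so the daughter is ⁹⁰₃₉Y.

Y-90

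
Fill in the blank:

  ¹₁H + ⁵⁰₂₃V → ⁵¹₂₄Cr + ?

gamma ray

Conserve mass number: 1 + 50 = 51 + A, so A = 0.
Conserve atomic number: 1 + 23 = 24 + Z, so Z = 0.
A = 0 and Z = 0 is ⁰₀γ — a gamma ray.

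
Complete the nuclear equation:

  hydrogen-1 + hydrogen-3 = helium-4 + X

Conserve mass number: 1 + 3 = 4 + A, so A = 0.
Conserve atomic number: 1 + 1 = 2 + Z, so Z = 0.
A = 0 and Z = 0 is γ — a gamma ray.

gamma ray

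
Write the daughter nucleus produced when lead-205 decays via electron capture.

Electron capture: mass number changes by +0, atomic number by -1.
A: 205 = 205; Z: 82 − 1 = 81.
Z = 81 is thallium, so the daughter is thallium-205.

Tl-205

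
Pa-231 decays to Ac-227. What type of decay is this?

ΔA = 227 − 231 = -4; ΔZ = 89 − 91 = -2.
A drops by 4 and Z drops by 2 — the signature of alpha emission.

alpha decay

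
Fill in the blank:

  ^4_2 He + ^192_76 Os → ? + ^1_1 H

Conserve mass number: 4 + 192 = A + 1, so A = 195.
Conserve atomic number: 2 + 76 = Z + 1, so Z = 77.
Z = 77 is iridium, so the species is ^195_77 Ir.

Ir-195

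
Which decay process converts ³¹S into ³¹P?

ΔA = 31 − 31 = 0; ΔZ = 15 − 16 = -1.
A is unchanged and Z drops by 1 — a proton has become a neutron (β⁺ emission or electron capture).

beta-plus decay or electron capture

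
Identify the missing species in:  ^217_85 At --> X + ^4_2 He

Conserve mass number: 217 = A + 4, so A = 213.
Conserve atomic number: 85 = Z + 2, so Z = 83.
Z = 83 is bismuth, so the species is ^213_83 Bi.

Bi-213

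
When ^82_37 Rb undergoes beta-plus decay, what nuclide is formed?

Kr-82

Beta-plus decay: mass number changes by +0, atomic number by -1.
A: 82 = 82; Z: 37 − 1 = 36.
Z = 36 is krypton, so the daughter is ^82_36 Kr.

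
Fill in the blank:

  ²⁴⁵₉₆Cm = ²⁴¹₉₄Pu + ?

alpha particle

Conserve mass number: 245 = 241 + A, so A = 4.
Conserve atomic number: 96 = 94 + Z, so Z = 2.
A = 4 and Z = 2 is ⁴₂He — an alpha particle.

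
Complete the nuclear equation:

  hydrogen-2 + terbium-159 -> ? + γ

Dy-161

Conserve mass number: 2 + 159 = A + 0, so A = 161.
Conserve atomic number: 1 + 65 = Z + 0, so Z = 66.
Z = 66 is dysprosium, so the species is dysprosium-161.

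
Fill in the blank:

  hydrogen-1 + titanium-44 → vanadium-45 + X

Conserve mass number: 1 + 44 = 45 + A, so A = 0.
Conserve atomic number: 1 + 22 = 23 + Z, so Z = 0.
A = 0 and Z = 0 is γ — a gamma ray.

gamma ray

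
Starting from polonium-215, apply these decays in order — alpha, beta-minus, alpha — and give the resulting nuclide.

Start: (A, Z) = (215, 84).
After α: (211, 82).
After β⁻: (211, 83).
After α: (207, 81).
Z = 81 is thallium.

Tl-207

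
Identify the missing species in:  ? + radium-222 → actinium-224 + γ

deuteron

Conserve mass number: A + 222 = 224 + 0, so A = 2.
Conserve atomic number: Z + 88 = 89 + 0, so Z = 1.
A = 2 and Z = 1 is hydrogen-2 — a deuteron.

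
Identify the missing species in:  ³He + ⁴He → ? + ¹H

Conserve mass number: 3 + 4 = A + 1, so A = 6.
Conserve atomic number: 2 + 2 = Z + 1, so Z = 3.
Z = 3 is lithium, so the species is ⁶Li.

Li-6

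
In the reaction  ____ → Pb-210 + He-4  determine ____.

Conserve mass number: A = 210 + 4, so A = 214.
Conserve atomic number: Z = 82 + 2, so Z = 84.
Z = 84 is polonium, so the species is Po-214.

Po-214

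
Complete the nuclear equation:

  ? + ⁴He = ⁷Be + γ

Conserve mass number: A + 4 = 7 + 0, so A = 3.
Conserve atomic number: Z + 2 = 4 + 0, so Z = 2.
Z = 2 is helium, so the species is ³He.

He-3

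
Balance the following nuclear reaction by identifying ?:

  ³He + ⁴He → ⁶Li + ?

proton

Conserve mass number: 3 + 4 = 6 + A, so A = 1.
Conserve atomic number: 2 + 2 = 3 + Z, so Z = 1.
A = 1 and Z = 1 is ¹H — a proton.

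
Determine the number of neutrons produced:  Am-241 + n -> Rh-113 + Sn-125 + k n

Conserve mass number: 242 = 113 + 125 + k, so k = 242 − 238 = 4.
Check atomic number: 95 = 45 + 50 + 0 = 95. ✓

4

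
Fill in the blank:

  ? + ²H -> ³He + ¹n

Conserve mass number: A + 2 = 3 + 1, so A = 2.
Conserve atomic number: Z + 1 = 2 + 0, so Z = 1.
A = 2 and Z = 1 is ²H — a deuteron.

deuteron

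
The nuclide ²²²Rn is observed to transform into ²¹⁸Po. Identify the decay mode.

ΔA = 218 − 222 = -4; ΔZ = 84 − 86 = -2.
A drops by 4 and Z drops by 2 — the signature of alpha emission.

alpha decay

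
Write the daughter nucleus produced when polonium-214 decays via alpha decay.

Pb-210

Alpha decay: mass number changes by -4, atomic number by -2.
A: 214 − 4 = 210; Z: 84 − 2 = 82.
Z = 82 is lead, so the daughter is lead-210.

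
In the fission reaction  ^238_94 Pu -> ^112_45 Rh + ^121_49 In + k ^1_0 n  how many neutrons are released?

Conserve mass number: 238 = 112 + 121 + k, so k = 238 − 233 = 5.
Check atomic number: 94 = 45 + 49 + 0 = 94. ✓

5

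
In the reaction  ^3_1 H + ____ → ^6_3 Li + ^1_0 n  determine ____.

alpha particle

Conserve mass number: 3 + A = 6 + 1, so A = 4.
Conserve atomic number: 1 + Z = 3 + 0, so Z = 2.
A = 4 and Z = 2 is ^4_2 He — an alpha particle.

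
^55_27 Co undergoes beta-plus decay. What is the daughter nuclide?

Beta-plus decay: mass number changes by +0, atomic number by -1.
A: 55 = 55; Z: 27 − 1 = 26.
Z = 26 is iron, so the daughter is ^55_26 Fe.

Fe-55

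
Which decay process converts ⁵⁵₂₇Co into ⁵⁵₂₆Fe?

beta-plus decay or electron capture

ΔA = 55 − 55 = 0; ΔZ = 26 − 27 = -1.
A is unchanged and Z drops by 1 — a proton has become a neutron (β⁺ emission or electron capture).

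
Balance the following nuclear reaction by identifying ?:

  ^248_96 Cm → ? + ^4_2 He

Pu-244

Conserve mass number: 248 = A + 4, so A = 244.
Conserve atomic number: 96 = Z + 2, so Z = 94.
Z = 94 is plutonium, so the species is ^244_94 Pu.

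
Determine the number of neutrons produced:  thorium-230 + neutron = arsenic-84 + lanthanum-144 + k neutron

3

Conserve mass number: 231 = 84 + 144 + k, so k = 231 − 228 = 3.
Check atomic number: 90 = 33 + 57 + 0 = 90. ✓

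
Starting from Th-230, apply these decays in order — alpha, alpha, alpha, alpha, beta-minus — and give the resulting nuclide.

Start: (A, Z) = (230, 90).
After α: (226, 88).
After α: (222, 86).
After α: (218, 84).
After α: (214, 82).
After β⁻: (214, 83).
Z = 83 is bismuth.

Bi-214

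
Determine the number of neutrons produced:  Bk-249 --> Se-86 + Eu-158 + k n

Conserve mass number: 249 = 86 + 158 + k, so k = 249 − 244 = 5.
Check atomic number: 97 = 34 + 63 + 0 = 97. ✓

5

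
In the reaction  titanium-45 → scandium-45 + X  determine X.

Conserve mass number: 45 = 45 + A, so A = 0.
Conserve atomic number: 22 = 21 + Z, so Z = 1.
A = 0 and Z = 1 is e⁺ — a positron.

positron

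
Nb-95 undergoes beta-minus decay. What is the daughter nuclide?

Mo-95

Beta-minus decay: mass number changes by +0, atomic number by +1.
A: 95 = 95; Z: 41 + 1 = 42.
Z = 42 is molybdenum, so the daughter is Mo-95.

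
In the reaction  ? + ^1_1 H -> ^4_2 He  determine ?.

Conserve mass number: A + 1 = 4, so A = 3.
Conserve atomic number: Z + 1 = 2, so Z = 1.
A = 3 and Z = 1 is ^3_1 H — a triton.

triton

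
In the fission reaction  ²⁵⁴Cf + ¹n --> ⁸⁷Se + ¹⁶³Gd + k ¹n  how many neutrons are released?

Conserve mass number: 255 = 87 + 163 + k, so k = 255 − 250 = 5.
Check atomic number: 98 = 34 + 64 + 0 = 98. ✓

5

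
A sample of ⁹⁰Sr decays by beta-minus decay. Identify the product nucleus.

Y-90

Beta-minus decay: mass number changes by +0, atomic number by +1.
A: 90 = 90; Z: 38 + 1 = 39.
Z = 39 is yttrium, so the daughter is ⁹⁰Y.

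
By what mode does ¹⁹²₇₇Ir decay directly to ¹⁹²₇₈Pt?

ΔA = 192 − 192 = 0; ΔZ = 78 − 77 = +1.
A is unchanged and Z rises by 1 — a neutron has become a proton (β⁻ decay).

beta-minus decay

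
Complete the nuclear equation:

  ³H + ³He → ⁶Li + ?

gamma ray

Conserve mass number: 3 + 3 = 6 + A, so A = 0.
Conserve atomic number: 1 + 2 = 3 + Z, so Z = 0.
A = 0 and Z = 0 is γ — a gamma ray.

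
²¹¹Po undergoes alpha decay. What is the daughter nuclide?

Alpha decay: mass number changes by -4, atomic number by -2.
A: 211 − 4 = 207; Z: 84 − 2 = 82.
Z = 82 is lead, so the daughter is ²⁰⁷Pb.

Pb-207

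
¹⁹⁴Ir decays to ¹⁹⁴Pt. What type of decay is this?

beta-minus decay

ΔA = 194 − 194 = 0; ΔZ = 78 − 77 = +1.
A is unchanged and Z rises by 1 — a neutron has become a proton (β⁻ decay).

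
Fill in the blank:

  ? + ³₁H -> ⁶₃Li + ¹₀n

alpha particle

Conserve mass number: A + 3 = 6 + 1, so A = 4.
Conserve atomic number: Z + 1 = 3 + 0, so Z = 2.
A = 4 and Z = 2 is ⁴₂He — an alpha particle.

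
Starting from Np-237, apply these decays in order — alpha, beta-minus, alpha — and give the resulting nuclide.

Th-229

Start: (A, Z) = (237, 93).
After α: (233, 91).
After β⁻: (233, 92).
After α: (229, 90).
Z = 90 is thorium.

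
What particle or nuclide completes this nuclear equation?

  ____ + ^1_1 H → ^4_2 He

triton

Conserve mass number: A + 1 = 4, so A = 3.
Conserve atomic number: Z + 1 = 2, so Z = 1.
A = 3 and Z = 1 is ^3_1 H — a triton.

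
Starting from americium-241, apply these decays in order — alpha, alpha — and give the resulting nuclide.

Pa-233

Start: (A, Z) = (241, 95).
After α: (237, 93).
After α: (233, 91).
Z = 91 is protactinium.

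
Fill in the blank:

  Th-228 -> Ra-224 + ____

alpha particle

Conserve mass number: 228 = 224 + A, so A = 4.
Conserve atomic number: 90 = 88 + Z, so Z = 2.
A = 4 and Z = 2 is He-4 — an alpha particle.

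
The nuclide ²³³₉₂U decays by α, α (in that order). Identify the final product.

Start: (A, Z) = (233, 92).
After α: (229, 90).
After α: (225, 88).
Z = 88 is radium.

Ra-225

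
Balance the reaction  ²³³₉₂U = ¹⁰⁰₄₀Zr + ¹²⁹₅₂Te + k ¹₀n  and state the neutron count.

4

Conserve mass number: 233 = 100 + 129 + k, so k = 233 − 229 = 4.
Check atomic number: 92 = 40 + 52 + 0 = 92. ✓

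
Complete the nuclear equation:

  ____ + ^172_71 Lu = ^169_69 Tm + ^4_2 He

Conserve mass number: A + 172 = 169 + 4, so A = 1.
Conserve atomic number: Z + 71 = 69 + 2, so Z = 0.
A = 1 and Z = 0 is ^1_0 n — a neutron.

neutron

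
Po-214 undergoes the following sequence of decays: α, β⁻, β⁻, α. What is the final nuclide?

Pb-206

Start: (A, Z) = (214, 84).
After α: (210, 82).
After β⁻: (210, 83).
After β⁻: (210, 84).
After α: (206, 82).
Z = 82 is lead.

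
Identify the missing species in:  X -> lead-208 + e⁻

Tl-208

Conserve mass number: A = 208 + 0, so A = 208.
Conserve atomic number: Z = 82 − 1, so Z = 81.
Z = 81 is thallium, so the species is thallium-208.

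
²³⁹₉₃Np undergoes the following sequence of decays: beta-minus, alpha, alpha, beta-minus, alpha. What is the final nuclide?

Ac-227

Start: (A, Z) = (239, 93).
After β⁻: (239, 94).
After α: (235, 92).
After α: (231, 90).
After β⁻: (231, 91).
After α: (227, 89).
Z = 89 is actinium.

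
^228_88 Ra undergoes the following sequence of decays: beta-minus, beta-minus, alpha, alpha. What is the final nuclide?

Start: (A, Z) = (228, 88).
After β⁻: (228, 89).
After β⁻: (228, 90).
After α: (224, 88).
After α: (220, 86).
Z = 86 is radon.

Rn-220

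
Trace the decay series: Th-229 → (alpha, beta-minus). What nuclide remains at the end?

Ac-225

Start: (A, Z) = (229, 90).
After α: (225, 88).
After β⁻: (225, 89).
Z = 89 is actinium.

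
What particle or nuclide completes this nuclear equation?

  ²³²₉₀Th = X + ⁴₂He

Ra-228

Conserve mass number: 232 = A + 4, so A = 228.
Conserve atomic number: 90 = Z + 2, so Z = 88.
Z = 88 is radium, so the species is ²²⁸₈₈Ra.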